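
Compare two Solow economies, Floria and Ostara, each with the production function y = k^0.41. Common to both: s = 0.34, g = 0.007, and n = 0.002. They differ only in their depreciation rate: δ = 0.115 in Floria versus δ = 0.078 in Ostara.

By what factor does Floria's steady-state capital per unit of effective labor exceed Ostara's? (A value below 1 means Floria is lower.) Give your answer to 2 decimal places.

ratio ≈ 0.55

Steady-state k* = [s/(n + g + δ)]^(1/(1−α)), so the ratio is [ (s_F/(n + g + δ)_F) / (s_O/(n + g + δ)_O) ]^1.6949.
s_F/(n + g + δ)_F = 0.34/0.124 = 2.7419; s_O/(n + g + δ)_O = 0.34/0.087 = 3.9080.
Ratio = (2.7419/3.9080)^1.6949 = 0.7016^1.6949 ≈ 0.5485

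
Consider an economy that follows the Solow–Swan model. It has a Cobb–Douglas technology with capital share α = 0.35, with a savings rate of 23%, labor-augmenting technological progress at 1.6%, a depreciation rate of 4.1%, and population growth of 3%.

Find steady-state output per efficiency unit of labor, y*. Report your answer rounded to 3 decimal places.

y* ≈ 1.688

At the steady state, Δk = 0, so s·k^α = (n + g + δ)·k.
Rearranging, k^(1−α) = s / (n + g + δ).
k^0.65 = 0.23 / (0.030 + 0.016 + 0.041) = 0.23 / 0.087 = 2.6437
k* = 2.6437^(1/0.65) ≈ 4.4623
y* = (k*)^α = 4.4623^0.35 ≈ 1.6879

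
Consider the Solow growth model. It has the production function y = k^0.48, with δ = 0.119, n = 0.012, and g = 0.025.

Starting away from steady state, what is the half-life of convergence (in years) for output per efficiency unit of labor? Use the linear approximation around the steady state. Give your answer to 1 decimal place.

Near the steady state the convergence rate is λ = (1 − α)(n + g + δ).
λ = (1 − 0.48) × 0.156 = 0.52 × 0.156 = 0.08112
Half-life = ln 2 / λ = 0.6931 / 0.08112 ≈ 8.54 years

t_½ ≈ 8.5 years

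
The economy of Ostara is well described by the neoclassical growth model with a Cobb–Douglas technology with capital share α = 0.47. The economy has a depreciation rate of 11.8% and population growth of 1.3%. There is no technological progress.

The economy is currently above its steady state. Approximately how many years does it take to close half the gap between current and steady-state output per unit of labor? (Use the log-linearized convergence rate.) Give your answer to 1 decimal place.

about 10.0 years

Near the steady state the convergence rate is λ = (1 − α)(n + δ).
λ = (1 − 0.47) × 0.131 = 0.53 × 0.131 = 0.06943
Half-life = ln 2 / λ = 0.6931 / 0.06943 ≈ 9.98 years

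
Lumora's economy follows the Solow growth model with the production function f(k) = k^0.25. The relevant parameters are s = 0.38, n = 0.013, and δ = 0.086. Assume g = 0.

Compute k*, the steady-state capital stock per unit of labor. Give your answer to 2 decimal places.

At the steady state, Δk = 0, so s·k^α = (n + δ)·k.
Dividing both sides by k: k^(1−α) = s / (n + δ).
k^0.75 = 0.38 / (0.013 + 0.086) = 0.38 / 0.099 = 3.8384
k* = 3.8384^(1/0.75) ≈ 6.0099

k* = 6.01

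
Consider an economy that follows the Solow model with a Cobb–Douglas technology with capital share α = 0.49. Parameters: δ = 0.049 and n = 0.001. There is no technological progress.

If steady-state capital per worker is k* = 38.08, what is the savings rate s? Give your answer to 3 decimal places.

Steady state requires s·f(k) = (n + δ)·k, i.e. s·k^α = (n + δ)·k.
So s / (n + δ) = (k*)^(1−α) = 38.08^0.51 = 6.3996.
Therefore s = 6.3996 × (n + δ) = 6.3996 × 0.050 = 0.3200.

s ≈ 0.320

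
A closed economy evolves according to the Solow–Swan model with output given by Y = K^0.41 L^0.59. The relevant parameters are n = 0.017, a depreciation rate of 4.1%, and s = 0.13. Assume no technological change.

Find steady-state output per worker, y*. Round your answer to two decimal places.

In steady state, investment equals break-even investment: s·k^α = (n + δ)·k.
Rearranging, k^(1−α) = s / (n + δ).
k^0.59 = 0.13 / (0.017 + 0.041) = 0.13 / 0.058 = 2.2414
k* = 2.2414^(1/0.59) ≈ 3.9274
y* = (k*)^α = 3.9274^0.41 ≈ 1.7522

y* = 1.75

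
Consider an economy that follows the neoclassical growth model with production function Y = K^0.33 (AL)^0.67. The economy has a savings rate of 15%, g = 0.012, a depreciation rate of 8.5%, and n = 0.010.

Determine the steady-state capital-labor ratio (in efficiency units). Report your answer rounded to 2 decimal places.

Steady state requires s·f(k) = (n + g + δ)·k, i.e. s·k^α = (n + g + δ)·k.
Dividing both sides by k: k^(1−α) = s / (n + g + δ).
k^0.67 = 0.15 / (0.010 + 0.012 + 0.085) = 0.15 / 0.107 = 1.4019
k* = 1.4019^(1/0.67) ≈ 1.6557

k* ≈ 1.66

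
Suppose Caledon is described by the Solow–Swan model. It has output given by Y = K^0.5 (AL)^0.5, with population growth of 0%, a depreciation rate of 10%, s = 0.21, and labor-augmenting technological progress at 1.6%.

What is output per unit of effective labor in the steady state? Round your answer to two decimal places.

In steady state, investment equals break-even investment: s·k^α = (n + g + δ)·k.
Rearranging, k^(1−α) = s / (n + g + δ).
k^0.5 = 0.21 / (0.000 + 0.016 + 0.100) = 0.21 / 0.116 = 1.8103
k* = 1.8103^(1/0.5) ≈ 3.2772
y* = (k*)^α = 3.2772^0.5 ≈ 1.8103

y* = 1.81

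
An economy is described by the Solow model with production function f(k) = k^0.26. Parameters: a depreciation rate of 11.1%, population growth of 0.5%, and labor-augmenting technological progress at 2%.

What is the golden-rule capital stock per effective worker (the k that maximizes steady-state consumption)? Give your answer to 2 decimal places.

The golden rule sets f'(k) = n + g + δ, i.e. α·k^(α−1) = n + g + δ.
So k^(1−α) = α / (n + g + δ) = 0.26 / 0.136 = 1.9118.
k_gold = 1.9118^(1/0.74) ≈ 2.4006

k_gold ≈ 2.40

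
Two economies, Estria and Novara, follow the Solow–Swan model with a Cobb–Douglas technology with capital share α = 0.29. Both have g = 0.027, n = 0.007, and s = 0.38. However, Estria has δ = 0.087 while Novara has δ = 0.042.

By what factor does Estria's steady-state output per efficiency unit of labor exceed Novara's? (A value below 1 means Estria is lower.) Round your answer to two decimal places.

Steady-state y* = [s/(n + g + δ)]^(α/(1−α)), so the ratio is [ (s_E/(n + g + δ)_E) / (s_N/(n + g + δ)_N) ]^0.4085.
s_E/(n + g + δ)_E = 0.38/0.121 = 3.1405; s_N/(n + g + δ)_N = 0.38/0.076 = 5.0000.
Ratio = (3.1405/5.0000)^0.4085 = 0.6281^0.4085 ≈ 0.8270

y*_E / y*_N ≈ 0.83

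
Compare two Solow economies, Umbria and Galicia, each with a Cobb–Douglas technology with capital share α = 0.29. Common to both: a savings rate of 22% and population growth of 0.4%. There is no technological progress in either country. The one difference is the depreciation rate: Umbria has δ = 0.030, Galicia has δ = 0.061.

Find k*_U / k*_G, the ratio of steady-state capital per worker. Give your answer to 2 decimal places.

k*_U / k*_G ≈ 2.49

Steady-state k* = [s/(n + δ)]^(1/(1−α)), so the ratio is [ (s_U/(n + δ)_U) / (s_G/(n + δ)_G) ]^1.4085.
s_U/(n + δ)_U = 0.22/0.034 = 6.4706; s_G/(n + δ)_G = 0.22/0.065 = 3.3846.
Ratio = (6.4706/3.3846)^1.4085 = 1.9118^1.4085 ≈ 2.4912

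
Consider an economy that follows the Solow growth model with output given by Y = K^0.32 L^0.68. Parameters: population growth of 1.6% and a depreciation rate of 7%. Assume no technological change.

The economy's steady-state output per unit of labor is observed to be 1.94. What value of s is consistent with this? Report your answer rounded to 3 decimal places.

In steady state, investment equals break-even investment: s·k^α = (n + δ)·k.
Since y* = [s/(n + δ)]^(α/(1−α)), we have s/(n + δ) = (y*)^((1−α)/α) = 1.94^2.125 = 4.0886.
Therefore s = 4.0886 × (n + δ) = 4.0886 × 0.086 = 0.3516.

s ≈ 0.352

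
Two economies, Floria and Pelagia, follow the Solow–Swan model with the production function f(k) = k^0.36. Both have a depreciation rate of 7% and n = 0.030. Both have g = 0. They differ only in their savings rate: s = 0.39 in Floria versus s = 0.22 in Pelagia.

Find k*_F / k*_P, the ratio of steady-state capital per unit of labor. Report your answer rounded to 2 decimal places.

k*_F / k*_P ≈ 2.45

Steady-state k* = [s/(n + δ)]^(1/(1−α)), so the ratio is [ (s_F/(n + δ)_F) / (s_P/(n + δ)_P) ]^1.5625.
s_F/(n + δ)_F = 0.39/0.100 = 3.9000; s_P/(n + δ)_P = 0.22/0.100 = 2.2000.
Ratio = (3.9000/2.2000)^1.5625 = 1.7727^1.5625 ≈ 2.4462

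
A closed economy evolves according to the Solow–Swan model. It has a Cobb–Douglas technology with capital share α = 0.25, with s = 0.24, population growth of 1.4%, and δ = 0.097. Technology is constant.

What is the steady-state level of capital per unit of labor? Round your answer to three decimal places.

k* ≈ 2.796

At the steady state, Δk = 0, so s·k^α = (n + δ)·k.
Rearranging, k^(1−α) = s / (n + δ).
k^0.75 = 0.24 / (0.014 + 0.097) = 0.24 / 0.111 = 2.1622
k* = 2.1622^(1/0.75) ≈ 2.7959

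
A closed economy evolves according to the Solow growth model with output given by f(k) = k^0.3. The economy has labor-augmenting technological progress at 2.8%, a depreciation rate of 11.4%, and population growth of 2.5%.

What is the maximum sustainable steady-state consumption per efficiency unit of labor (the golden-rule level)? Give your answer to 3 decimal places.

c_gold ≈ 0.900

At the golden rule, f'(k) = n + g + δ, so α·k^(α−1) = n + g + δ and k_gold = (α/(n + g + δ))^(1/(1−α)).
k_gold = (0.3/0.167)^(1/0.7) = 1.7964^1.4286 ≈ 2.3091
c_gold = f(k_gold) − (n + g + δ)·k_gold = 1.2854 − 0.167×2.3091 ≈ 0.8998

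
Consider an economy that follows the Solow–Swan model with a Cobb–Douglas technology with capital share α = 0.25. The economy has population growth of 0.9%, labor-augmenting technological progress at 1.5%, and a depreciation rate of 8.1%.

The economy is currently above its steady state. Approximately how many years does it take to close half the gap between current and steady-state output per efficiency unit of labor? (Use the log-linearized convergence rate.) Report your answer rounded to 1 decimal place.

t_½ ≈ 8.8 years

Near the steady state the convergence rate is λ = (1 − α)(n + g + δ).
λ = (1 − 0.25) × 0.105 = 0.75 × 0.105 = 0.07875
Half-life = ln 2 / λ = 0.6931 / 0.07875 ≈ 8.80 years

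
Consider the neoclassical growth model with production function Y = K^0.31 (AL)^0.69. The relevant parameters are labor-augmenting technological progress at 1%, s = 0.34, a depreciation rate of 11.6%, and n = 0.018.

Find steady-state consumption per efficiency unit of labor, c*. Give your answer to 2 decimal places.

Steady state requires s·f(k) = (n + g + δ)·k, i.e. s·k^α = (n + g + δ)·k.
Rearranging, k^(1−α) = s / (n + g + δ).
k^0.69 = 0.34 / (0.018 + 0.010 + 0.116) = 0.34 / 0.144 = 2.3611
k* = 2.3611^(1/0.69) ≈ 3.4733
y* = (k*)^α = 3.4733^0.31 ≈ 1.4711
c* = (1 − s)·y* = (1 − 0.34) × 1.4711 ≈ 0.9709

c* ≈ 0.97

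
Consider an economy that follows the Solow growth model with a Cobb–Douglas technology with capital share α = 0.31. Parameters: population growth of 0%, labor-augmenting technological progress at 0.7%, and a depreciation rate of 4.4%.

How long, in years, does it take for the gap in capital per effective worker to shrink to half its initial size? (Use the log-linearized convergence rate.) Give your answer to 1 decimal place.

Near the steady state the convergence rate is λ = (1 − α)(n + g + δ).
λ = (1 − 0.31) × 0.051 = 0.69 × 0.051 = 0.03519
Half-life = ln 2 / λ = 0.6931 / 0.03519 ≈ 19.70 years

about 19.7 years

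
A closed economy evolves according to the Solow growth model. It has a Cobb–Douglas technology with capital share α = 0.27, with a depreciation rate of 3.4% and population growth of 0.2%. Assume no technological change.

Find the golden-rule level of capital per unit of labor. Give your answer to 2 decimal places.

k_gold ≈ 15.80

The golden rule sets f'(k) = n + δ, i.e. α·k^(α−1) = n + δ.
So k^(1−α) = α / (n + δ) = 0.27 / 0.036 = 7.5000.
k_gold = 7.5000^(1/0.73) ≈ 15.8021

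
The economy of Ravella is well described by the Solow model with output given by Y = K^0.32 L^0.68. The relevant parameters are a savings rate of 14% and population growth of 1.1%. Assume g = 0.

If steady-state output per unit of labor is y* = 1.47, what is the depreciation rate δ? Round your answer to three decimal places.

In steady state, investment equals break-even investment: s·k^α = (n + δ)·k.
Since y* = [s/(n + δ)]^(α/(1−α)), we have s/(n + δ) = (y*)^((1−α)/α) = 1.47^2.125 = 2.2675.
Therefore n + δ = s / 2.2675 = 0.14 / 2.2675 = 0.0617, so δ = 0.0617 − 0.011 = 0.0507.

δ ≈ 0.051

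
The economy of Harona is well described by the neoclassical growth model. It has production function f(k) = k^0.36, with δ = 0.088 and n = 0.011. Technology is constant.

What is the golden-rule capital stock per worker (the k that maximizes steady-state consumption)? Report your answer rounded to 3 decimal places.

k_gold ≈ 7.517

The golden rule sets f'(k) = n + δ, i.e. α·k^(α−1) = n + δ.
So k^(1−α) = α / (n + δ) = 0.36 / 0.099 = 3.6364.
k_gold = 3.6364^(1/0.64) ≈ 7.5171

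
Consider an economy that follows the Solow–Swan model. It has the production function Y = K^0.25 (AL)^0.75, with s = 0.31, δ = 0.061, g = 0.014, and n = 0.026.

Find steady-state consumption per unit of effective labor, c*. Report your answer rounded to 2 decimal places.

Steady state requires s·f(k) = (n + g + δ)·k, i.e. s·k^α = (n + g + δ)·k.
Dividing both sides by k: k^(1−α) = s / (n + g + δ).
k^0.75 = 0.31 / (0.026 + 0.014 + 0.061) = 0.31 / 0.101 = 3.0693
k* = 3.0693^(1/0.75) ≈ 4.4605
y* = (k*)^α = 4.4605^0.25 ≈ 1.4533
c* = (1 − s)·y* = (1 − 0.31) × 1.4533 ≈ 1.0028

c* = 1.00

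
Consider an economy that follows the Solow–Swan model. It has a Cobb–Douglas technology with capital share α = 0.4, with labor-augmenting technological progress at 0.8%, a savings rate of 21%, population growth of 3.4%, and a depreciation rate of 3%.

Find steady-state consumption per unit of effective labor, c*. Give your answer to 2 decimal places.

c* = 1.61

In steady state, investment equals break-even investment: s·k^α = (n + g + δ)·k.
Rearranging, k^(1−α) = s / (n + g + δ).
k^0.6 = 0.21 / (0.034 + 0.008 + 0.030) = 0.21 / 0.072 = 2.9167
k* = 2.9167^(1/0.6) ≈ 5.9541
y* = (k*)^α = 5.9541^0.4 ≈ 2.0414
c* = (1 − s)·y* = (1 − 0.21) × 2.0414 ≈ 1.6127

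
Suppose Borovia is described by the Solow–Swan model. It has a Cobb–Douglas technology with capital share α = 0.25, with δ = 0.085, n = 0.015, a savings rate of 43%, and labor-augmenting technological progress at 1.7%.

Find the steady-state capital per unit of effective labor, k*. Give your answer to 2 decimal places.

k* ≈ 5.67

In steady state, investment equals break-even investment: s·k^α = (n + g + δ)·k.
Rearranging, k^(1−α) = s / (n + g + δ).
k^0.75 = 0.43 / (0.015 + 0.017 + 0.085) = 0.43 / 0.117 = 3.6752
k* = 3.6752^(1/0.75) ≈ 5.6716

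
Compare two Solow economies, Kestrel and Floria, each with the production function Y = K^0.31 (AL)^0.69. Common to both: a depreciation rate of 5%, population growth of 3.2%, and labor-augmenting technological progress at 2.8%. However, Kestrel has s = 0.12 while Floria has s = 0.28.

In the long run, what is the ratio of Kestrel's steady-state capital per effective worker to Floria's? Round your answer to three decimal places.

ratio ≈ 0.293

Steady-state k* = [s/(n + g + δ)]^(1/(1−α)), so the ratio is [ (s_K/(n + g + δ)_K) / (s_F/(n + g + δ)_F) ]^1.4493.
s_K/(n + g + δ)_K = 0.12/0.110 = 1.0909; s_F/(n + g + δ)_F = 0.28/0.110 = 2.5455.
Ratio = (1.0909/2.5455)^1.4493 = 0.4286^1.4493 ≈ 0.2929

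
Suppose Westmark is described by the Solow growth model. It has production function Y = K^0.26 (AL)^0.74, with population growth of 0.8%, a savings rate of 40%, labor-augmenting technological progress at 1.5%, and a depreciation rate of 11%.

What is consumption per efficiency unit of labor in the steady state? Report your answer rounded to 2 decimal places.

In steady state, investment equals break-even investment: s·k^α = (n + g + δ)·k.
Dividing both sides by k: k^(1−α) = s / (n + g + δ).
k^0.74 = 0.40 / (0.008 + 0.015 + 0.110) = 0.40 / 0.133 = 3.0075
k* = 3.0075^(1/0.74) ≈ 4.4282
y* = (k*)^α = 4.4282^0.26 ≈ 1.4724
c* = (1 − s)·y* = (1 − 0.40) × 1.4724 ≈ 0.8834

c* = 0.88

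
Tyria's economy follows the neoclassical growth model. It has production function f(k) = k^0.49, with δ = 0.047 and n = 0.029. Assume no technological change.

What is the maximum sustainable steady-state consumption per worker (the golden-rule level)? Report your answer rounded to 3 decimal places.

At the golden rule, f'(k) = n + δ, so α·k^(α−1) = n + δ and k_gold = (α/(n + δ))^(1/(1−α)).
k_gold = (0.49/0.076)^(1/0.51) = 6.4474^1.9608 ≈ 38.6404
c_gold = f(k_gold) − (n + δ)·k_gold = 5.9931 − 0.076×38.6404 ≈ 3.0564

c_gold ≈ 3.056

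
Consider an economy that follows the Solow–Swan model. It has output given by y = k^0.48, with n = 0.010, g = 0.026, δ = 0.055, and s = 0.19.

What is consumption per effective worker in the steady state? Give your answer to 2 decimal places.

c* = 1.60

In steady state, investment equals break-even investment: s·k^α = (n + g + δ)·k.
Rearranging, k^(1−α) = s / (n + g + δ).
k^0.52 = 0.19 / (0.010 + 0.026 + 0.055) = 0.19 / 0.091 = 2.0879
k* = 2.0879^(1/0.52) ≈ 4.1193
y* = (k*)^α = 4.1193^0.48 ≈ 1.9729
c* = (1 − s)·y* = (1 − 0.19) × 1.9729 ≈ 1.5980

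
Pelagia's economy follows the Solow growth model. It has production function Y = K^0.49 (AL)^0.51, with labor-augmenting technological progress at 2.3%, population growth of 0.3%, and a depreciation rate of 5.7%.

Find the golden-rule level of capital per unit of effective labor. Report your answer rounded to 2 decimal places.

k_gold ≈ 32.51

The golden rule sets f'(k) = n + g + δ, i.e. α·k^(α−1) = n + g + δ.
So k^(1−α) = α / (n + g + δ) = 0.49 / 0.083 = 5.9036.
k_gold = 5.9036^(1/0.51) ≈ 32.5083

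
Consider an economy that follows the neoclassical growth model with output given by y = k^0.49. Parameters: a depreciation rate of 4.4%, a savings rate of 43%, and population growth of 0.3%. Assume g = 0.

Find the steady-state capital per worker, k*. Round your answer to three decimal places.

k* ≈ 76.743

Steady state requires s·f(k) = (n + δ)·k, i.e. s·k^α = (n + δ)·k.
Dividing both sides by k: k^(1−α) = s / (n + δ).
k^0.51 = 0.43 / (0.003 + 0.044) = 0.43 / 0.047 = 9.1489
k* = 9.1489^(1/0.51) ≈ 76.7427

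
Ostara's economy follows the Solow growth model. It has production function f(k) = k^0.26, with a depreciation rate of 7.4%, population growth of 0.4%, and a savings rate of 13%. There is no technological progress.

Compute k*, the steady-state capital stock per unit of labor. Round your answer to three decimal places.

k* = 1.994

In steady state, investment equals break-even investment: s·k^α = (n + δ)·k.
Rearranging, k^(1−α) = s / (n + δ).
k^0.74 = 0.13 / (0.004 + 0.074) = 0.13 / 0.078 = 1.6667
k* = 1.6667^(1/0.74) ≈ 1.9944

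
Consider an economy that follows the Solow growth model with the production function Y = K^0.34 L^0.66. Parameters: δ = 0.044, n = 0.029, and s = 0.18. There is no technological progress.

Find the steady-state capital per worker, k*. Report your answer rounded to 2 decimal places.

k* ≈ 3.93

Steady state requires s·f(k) = (n + δ)·k, i.e. s·k^α = (n + δ)·k.
Dividing both sides by k: k^(1−α) = s / (n + δ).
k^0.66 = 0.18 / (0.029 + 0.044) = 0.18 / 0.073 = 2.4658
k* = 2.4658^(1/0.66) ≈ 3.9253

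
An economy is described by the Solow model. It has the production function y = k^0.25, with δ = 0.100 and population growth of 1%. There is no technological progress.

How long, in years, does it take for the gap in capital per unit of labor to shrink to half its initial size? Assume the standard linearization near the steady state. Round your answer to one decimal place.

Near the steady state the convergence rate is λ = (1 − α)(n + δ).
λ = (1 − 0.25) × 0.110 = 0.75 × 0.110 = 0.0825
Half-life = ln 2 / λ = 0.6931 / 0.0825 ≈ 8.40 years

half-life ≈ 8.4 years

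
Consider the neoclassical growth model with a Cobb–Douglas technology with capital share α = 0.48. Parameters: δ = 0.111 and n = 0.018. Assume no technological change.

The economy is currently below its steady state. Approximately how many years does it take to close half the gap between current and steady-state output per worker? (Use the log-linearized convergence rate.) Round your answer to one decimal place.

t_½ ≈ 10.3 years

Near the steady state the convergence rate is λ = (1 − α)(n + δ).
λ = (1 − 0.48) × 0.129 = 0.52 × 0.129 = 0.06708
Half-life = ln 2 / λ = 0.6931 / 0.06708 ≈ 10.33 years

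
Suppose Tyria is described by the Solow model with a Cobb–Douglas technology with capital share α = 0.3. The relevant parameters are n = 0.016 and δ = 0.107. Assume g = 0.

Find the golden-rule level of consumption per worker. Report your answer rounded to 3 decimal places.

At the golden rule, f'(k) = n + δ, so α·k^(α−1) = n + δ and k_gold = (α/(n + δ))^(1/(1−α)).
k_gold = (0.3/0.123)^(1/0.7) = 2.4390^1.4286 ≈ 3.5741
c_gold = f(k_gold) − (n + δ)·k_gold = 1.4654 − 0.123×3.5741 ≈ 1.0258

c_gold ≈ 1.026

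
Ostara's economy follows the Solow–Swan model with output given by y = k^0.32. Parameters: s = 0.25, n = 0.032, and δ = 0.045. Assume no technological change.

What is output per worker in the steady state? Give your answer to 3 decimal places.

In steady state, investment equals break-even investment: s·k^α = (n + δ)·k.
Rearranging, k^(1−α) = s / (n + δ).
k^0.68 = 0.25 / (0.032 + 0.045) = 0.25 / 0.077 = 3.2468
k* = 3.2468^(1/0.68) ≈ 5.6512
y* = (k*)^α = 5.6512^0.32 ≈ 1.7405

y* ≈ 1.741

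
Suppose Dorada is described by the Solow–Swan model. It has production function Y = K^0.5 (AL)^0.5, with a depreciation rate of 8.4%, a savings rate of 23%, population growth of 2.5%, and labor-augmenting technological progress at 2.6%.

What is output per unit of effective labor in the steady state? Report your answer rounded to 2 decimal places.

In steady state, investment equals break-even investment: s·k^α = (n + g + δ)·k.
Rearranging, k^(1−α) = s / (n + g + δ).
k^0.5 = 0.23 / (0.025 + 0.026 + 0.084) = 0.23 / 0.135 = 1.7037
k* = 1.7037^(1/0.5) ≈ 2.9026
y* = (k*)^α = 2.9026^0.5 ≈ 1.7037

y* = 1.70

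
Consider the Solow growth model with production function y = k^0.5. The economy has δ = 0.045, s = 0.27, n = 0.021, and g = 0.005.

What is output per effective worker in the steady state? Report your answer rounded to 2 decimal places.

y* ≈ 3.80

Steady state requires s·f(k) = (n + g + δ)·k, i.e. s·k^α = (n + g + δ)·k.
Rearranging, k^(1−α) = s / (n + g + δ).
k^0.5 = 0.27 / (0.021 + 0.005 + 0.045) = 0.27 / 0.071 = 3.8028
k* = 3.8028^(1/0.5) ≈ 14.4613
y* = (k*)^α = 14.4613^0.5 ≈ 3.8028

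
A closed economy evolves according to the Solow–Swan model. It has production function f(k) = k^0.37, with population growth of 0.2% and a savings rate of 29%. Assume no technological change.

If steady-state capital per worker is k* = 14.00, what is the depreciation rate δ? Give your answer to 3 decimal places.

At the steady state, Δk = 0, so s·k^α = (n + δ)·k.
So s / (n + δ) = (k*)^(1−α) = 14.00^0.63 = 5.2730.
Therefore n + δ = s / 5.2730 = 0.29 / 5.2730 = 0.0550, so δ = 0.0550 − 0.002 = 0.0530.

δ ≈ 0.053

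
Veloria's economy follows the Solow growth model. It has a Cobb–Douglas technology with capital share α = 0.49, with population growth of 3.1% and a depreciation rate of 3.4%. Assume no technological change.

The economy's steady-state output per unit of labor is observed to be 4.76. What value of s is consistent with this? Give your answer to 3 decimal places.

At the steady state, Δk = 0, so s·k^α = (n + δ)·k.
Since y* = [s/(n + δ)]^(α/(1−α)), we have s/(n + δ) = (y*)^((1−α)/α) = 4.76^1.0408 = 5.0729.
Therefore s = 5.0729 × (n + δ) = 5.0729 × 0.065 = 0.3297.

s ≈ 0.330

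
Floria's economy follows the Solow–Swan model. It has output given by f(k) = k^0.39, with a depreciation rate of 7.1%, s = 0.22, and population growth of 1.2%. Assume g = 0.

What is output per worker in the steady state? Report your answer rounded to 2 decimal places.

y* ≈ 1.86

At the steady state, Δk = 0, so s·k^α = (n + δ)·k.
Rearranging, k^(1−α) = s / (n + δ).
k^0.61 = 0.22 / (0.012 + 0.071) = 0.22 / 0.083 = 2.6506
k* = 2.6506^(1/0.61) ≈ 4.9432
y* = (k*)^α = 4.9432^0.39 ≈ 1.8649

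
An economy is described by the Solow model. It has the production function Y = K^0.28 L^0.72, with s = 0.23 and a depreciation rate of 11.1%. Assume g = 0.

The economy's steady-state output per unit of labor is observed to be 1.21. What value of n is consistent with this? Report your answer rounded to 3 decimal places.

Steady state requires s·f(k) = (n + δ)·k, i.e. s·k^α = (n + δ)·k.
Since y* = [s/(n + δ)]^(α/(1−α)), we have s/(n + δ) = (y*)^((1−α)/α) = 1.21^2.5714 = 1.6326.
Therefore n + δ = s / 1.6326 = 0.23 / 1.6326 = 0.1409, so n = 0.1409 − 0.111 = 0.0299.

n ≈ 0.030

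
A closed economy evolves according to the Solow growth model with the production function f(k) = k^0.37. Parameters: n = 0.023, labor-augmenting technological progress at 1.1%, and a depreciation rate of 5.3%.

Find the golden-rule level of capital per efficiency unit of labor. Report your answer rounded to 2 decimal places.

The golden rule sets f'(k) = n + g + δ, i.e. α·k^(α−1) = n + g + δ.
So k^(1−α) = α / (n + g + δ) = 0.37 / 0.087 = 4.2529.
k_gold = 4.2529^(1/0.63) ≈ 9.9521

k_gold ≈ 9.95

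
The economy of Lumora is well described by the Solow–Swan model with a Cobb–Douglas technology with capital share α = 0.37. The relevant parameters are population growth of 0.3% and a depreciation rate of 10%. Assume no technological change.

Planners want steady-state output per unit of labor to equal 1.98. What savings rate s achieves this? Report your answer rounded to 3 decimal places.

At the steady state, Δk = 0, so s·k^α = (n + δ)·k.
Since y* = [s/(n + δ)]^(α/(1−α)), we have s/(n + δ) = (y*)^((1−α)/α) = 1.98^1.7027 = 3.1999.
Therefore s = 3.1999 × (n + δ) = 3.1999 × 0.103 = 0.3296.

s ≈ 0.330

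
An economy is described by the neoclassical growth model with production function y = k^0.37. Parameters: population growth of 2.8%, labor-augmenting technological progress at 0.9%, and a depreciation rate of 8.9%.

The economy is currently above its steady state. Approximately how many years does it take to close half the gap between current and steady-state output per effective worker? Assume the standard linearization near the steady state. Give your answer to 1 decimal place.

Near the steady state the convergence rate is λ = (1 − α)(n + g + δ).
λ = (1 − 0.37) × 0.126 = 0.63 × 0.126 = 0.07938
Half-life = ln 2 / λ = 0.6931 / 0.07938 ≈ 8.73 years

half-life ≈ 8.7 years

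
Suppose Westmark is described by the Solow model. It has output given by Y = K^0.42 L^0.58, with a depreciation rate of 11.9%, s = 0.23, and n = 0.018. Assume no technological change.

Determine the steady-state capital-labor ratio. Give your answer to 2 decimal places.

k* = 2.44

At the steady state, Δk = 0, so s·k^α = (n + δ)·k.
Dividing both sides by k: k^(1−α) = s / (n + δ).
k^0.58 = 0.23 / (0.018 + 0.119) = 0.23 / 0.137 = 1.6788
k* = 1.6788^(1/0.58) ≈ 2.4430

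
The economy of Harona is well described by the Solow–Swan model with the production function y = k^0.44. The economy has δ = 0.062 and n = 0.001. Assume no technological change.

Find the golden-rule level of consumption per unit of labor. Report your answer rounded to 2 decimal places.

c_gold ≈ 2.58

At the golden rule, f'(k) = n + δ, so α·k^(α−1) = n + δ and k_gold = (α/(n + δ))^(1/(1−α)).
k_gold = (0.44/0.063)^(1/0.56) = 6.9841^1.7857 ≈ 32.1609
c_gold = f(k_gold) − (n + δ)·k_gold = 4.6049 − 0.063×32.1609 ≈ 2.5788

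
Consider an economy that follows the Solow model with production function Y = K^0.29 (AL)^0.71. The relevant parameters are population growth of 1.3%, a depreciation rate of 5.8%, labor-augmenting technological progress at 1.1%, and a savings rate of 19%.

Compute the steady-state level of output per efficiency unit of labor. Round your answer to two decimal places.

In steady state, investment equals break-even investment: s·k^α = (n + g + δ)·k.
Rearranging, k^(1−α) = s / (n + g + δ).
k^0.71 = 0.19 / (0.013 + 0.011 + 0.058) = 0.19 / 0.082 = 2.3171
k* = 2.3171^(1/0.71) ≈ 3.2659
y* = (k*)^α = 3.2659^0.29 ≈ 1.4095

y* = 1.41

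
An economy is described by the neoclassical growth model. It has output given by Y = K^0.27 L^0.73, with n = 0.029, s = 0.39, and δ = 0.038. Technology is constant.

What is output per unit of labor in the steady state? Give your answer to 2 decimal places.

y* ≈ 1.92

In steady state, investment equals break-even investment: s·k^α = (n + δ)·k.
Dividing both sides by k: k^(1−α) = s / (n + δ).
k^0.73 = 0.39 / (0.029 + 0.038) = 0.39 / 0.067 = 5.8209
k* = 5.8209^(1/0.73) ≈ 11.1669
y* = (k*)^α = 11.1669^0.27 ≈ 1.9184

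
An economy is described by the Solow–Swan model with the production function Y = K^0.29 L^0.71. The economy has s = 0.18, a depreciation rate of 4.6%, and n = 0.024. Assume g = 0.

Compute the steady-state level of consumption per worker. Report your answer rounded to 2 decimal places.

c* ≈ 1.21

In steady state, investment equals break-even investment: s·k^α = (n + δ)·k.
Rearranging, k^(1−α) = s / (n + δ).
k^0.71 = 0.18 / (0.024 + 0.046) = 0.18 / 0.070 = 2.5714
k* = 2.5714^(1/0.71) ≈ 3.7818
y* = (k*)^α = 3.7818^0.29 ≈ 1.4707
c* = (1 − s)·y* = (1 − 0.18) × 1.4707 ≈ 1.2060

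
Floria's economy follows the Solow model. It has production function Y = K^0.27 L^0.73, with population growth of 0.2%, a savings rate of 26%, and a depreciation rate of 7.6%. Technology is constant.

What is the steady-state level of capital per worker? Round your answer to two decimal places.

k* = 5.20

In steady state, investment equals break-even investment: s·k^α = (n + δ)·k.
Dividing both sides by k: k^(1−α) = s / (n + δ).
k^0.73 = 0.26 / (0.002 + 0.076) = 0.26 / 0.078 = 3.3333
k* = 3.3333^(1/0.73) ≈ 5.2031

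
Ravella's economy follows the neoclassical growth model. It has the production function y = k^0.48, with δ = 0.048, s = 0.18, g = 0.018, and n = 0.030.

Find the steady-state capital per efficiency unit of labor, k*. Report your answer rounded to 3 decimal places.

k* ≈ 3.350

At the steady state, Δk = 0, so s·k^α = (n + g + δ)·k.
Dividing both sides by k: k^(1−α) = s / (n + g + δ).
k^0.52 = 0.18 / (0.030 + 0.018 + 0.048) = 0.18 / 0.096 = 1.8750
k* = 1.8750^(1/0.52) ≈ 3.3497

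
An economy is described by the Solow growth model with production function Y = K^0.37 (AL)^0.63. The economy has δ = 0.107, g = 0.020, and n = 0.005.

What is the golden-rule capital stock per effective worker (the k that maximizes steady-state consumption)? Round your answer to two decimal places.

The golden rule sets f'(k) = n + g + δ, i.e. α·k^(α−1) = n + g + δ.
So k^(1−α) = α / (n + g + δ) = 0.37 / 0.132 = 2.8030.
k_gold = 2.8030^(1/0.63) ≈ 5.1347

k_gold ≈ 5.13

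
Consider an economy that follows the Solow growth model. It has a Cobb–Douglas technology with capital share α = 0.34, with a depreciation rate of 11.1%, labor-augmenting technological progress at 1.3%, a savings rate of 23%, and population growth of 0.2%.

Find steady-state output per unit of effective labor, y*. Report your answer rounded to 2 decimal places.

At the steady state, Δk = 0, so s·k^α = (n + g + δ)·k.
Rearranging, k^(1−α) = s / (n + g + δ).
k^0.66 = 0.23 / (0.002 + 0.013 + 0.111) = 0.23 / 0.126 = 1.8254
k* = 1.8254^(1/0.66) ≈ 2.4888
y* = (k*)^α = 2.4888^0.34 ≈ 1.3634

y* ≈ 1.36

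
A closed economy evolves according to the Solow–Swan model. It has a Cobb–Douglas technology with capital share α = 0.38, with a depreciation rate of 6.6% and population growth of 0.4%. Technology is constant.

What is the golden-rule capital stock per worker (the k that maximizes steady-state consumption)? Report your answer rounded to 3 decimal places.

The golden rule sets f'(k) = n + δ, i.e. α·k^(α−1) = n + δ.
So k^(1−α) = α / (n + δ) = 0.38 / 0.070 = 5.4286.
k_gold = 5.4286^(1/0.62) ≈ 15.3102

k_gold ≈ 15.310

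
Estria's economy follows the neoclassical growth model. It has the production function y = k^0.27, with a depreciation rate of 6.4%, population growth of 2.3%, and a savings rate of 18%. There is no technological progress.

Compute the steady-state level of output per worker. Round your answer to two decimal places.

y* = 1.31

Steady state requires s·f(k) = (n + δ)·k, i.e. s·k^α = (n + δ)·k.
Rearranging, k^(1−α) = s / (n + δ).
k^0.73 = 0.18 / (0.023 + 0.064) = 0.18 / 0.087 = 2.0690
k* = 2.0690^(1/0.73) ≈ 2.7074
y* = (k*)^α = 2.7074^0.27 ≈ 1.3085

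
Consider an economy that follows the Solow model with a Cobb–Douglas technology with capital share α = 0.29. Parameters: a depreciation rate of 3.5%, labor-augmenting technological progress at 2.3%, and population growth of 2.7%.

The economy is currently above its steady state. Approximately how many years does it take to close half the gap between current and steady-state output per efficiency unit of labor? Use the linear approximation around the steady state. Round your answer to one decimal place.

t_½ ≈ 11.5 years

Near the steady state the convergence rate is λ = (1 − α)(n + g + δ).
λ = (1 − 0.29) × 0.085 = 0.71 × 0.085 = 0.06035
Half-life = ln 2 / λ = 0.6931 / 0.06035 ≈ 11.48 years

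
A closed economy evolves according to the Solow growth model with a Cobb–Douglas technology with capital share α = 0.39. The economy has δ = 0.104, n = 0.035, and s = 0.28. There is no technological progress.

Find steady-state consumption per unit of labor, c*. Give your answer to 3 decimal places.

Steady state requires s·f(k) = (n + δ)·k, i.e. s·k^α = (n + δ)·k.
Rearranging, k^(1−α) = s / (n + δ).
k^0.61 = 0.28 / (0.035 + 0.104) = 0.28 / 0.139 = 2.0144
k* = 2.0144^(1/0.61) ≈ 3.1521
y* = (k*)^α = 3.1521^0.39 ≈ 1.5648
c* = (1 − s)·y* = (1 − 0.28) × 1.5648 ≈ 1.1267

c* ≈ 1.127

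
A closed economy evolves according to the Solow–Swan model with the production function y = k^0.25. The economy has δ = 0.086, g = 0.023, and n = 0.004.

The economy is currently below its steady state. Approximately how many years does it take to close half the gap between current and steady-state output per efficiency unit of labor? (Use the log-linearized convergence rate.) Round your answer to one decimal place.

about 8.2 years

Near the steady state the convergence rate is λ = (1 − α)(n + g + δ).
λ = (1 − 0.25) × 0.113 = 0.75 × 0.113 = 0.08475
Half-life = ln 2 / λ = 0.6931 / 0.08475 ≈ 8.18 years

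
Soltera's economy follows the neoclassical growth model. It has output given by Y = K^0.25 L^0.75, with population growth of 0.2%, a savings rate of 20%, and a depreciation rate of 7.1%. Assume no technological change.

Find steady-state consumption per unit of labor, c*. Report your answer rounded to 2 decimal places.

At the steady state, Δk = 0, so s·k^α = (n + δ)·k.
Rearranging, k^(1−α) = s / (n + δ).
k^0.75 = 0.20 / (0.002 + 0.071) = 0.20 / 0.073 = 2.7397
k* = 2.7397^(1/0.75) ≈ 3.8336
y* = (k*)^α = 3.8336^0.25 ≈ 1.3993
c* = (1 − s)·y* = (1 − 0.20) × 1.3993 ≈ 1.1194

c* = 1.12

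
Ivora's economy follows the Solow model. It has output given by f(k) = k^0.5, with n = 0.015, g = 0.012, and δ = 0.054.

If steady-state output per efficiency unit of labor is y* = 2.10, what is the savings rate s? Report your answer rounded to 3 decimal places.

At the steady state, Δk = 0, so s·k^α = (n + g + δ)·k.
Since y* = [s/(n + g + δ)]^(α/(1−α)), we have s/(n + g + δ) = (y*)^((1−α)/α) = 2.10^1 = 2.1000.
Therefore s = 2.1000 × (n + g + δ) = 2.1000 × 0.081 = 0.1701.

s ≈ 0.170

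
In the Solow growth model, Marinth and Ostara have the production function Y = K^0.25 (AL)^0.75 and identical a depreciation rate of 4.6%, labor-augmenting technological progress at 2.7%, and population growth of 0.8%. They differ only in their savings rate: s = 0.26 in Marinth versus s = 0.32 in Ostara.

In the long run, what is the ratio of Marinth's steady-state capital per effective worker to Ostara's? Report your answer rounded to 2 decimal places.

ratio ≈ 0.76

Steady-state k* = [s/(n + g + δ)]^(1/(1−α)), so the ratio is [ (s_M/(n + g + δ)_M) / (s_O/(n + g + δ)_O) ]^1.3333.
s_M/(n + g + δ)_M = 0.26/0.081 = 3.2099; s_O/(n + g + δ)_O = 0.32/0.081 = 3.9506.
Ratio = (3.2099/3.9506)^1.3333 = 0.8125^1.3333 ≈ 0.7582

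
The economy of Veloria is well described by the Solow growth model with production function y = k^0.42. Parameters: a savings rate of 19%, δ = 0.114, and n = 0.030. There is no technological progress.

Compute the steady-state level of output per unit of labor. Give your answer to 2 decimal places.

Steady state requires s·f(k) = (n + δ)·k, i.e. s·k^α = (n + δ)·k.
Rearranging, k^(1−α) = s / (n + δ).
k^0.58 = 0.19 / (0.030 + 0.114) = 0.19 / 0.144 = 1.3194
k* = 1.3194^(1/0.58) ≈ 1.6127
y* = (k*)^α = 1.6127^0.42 ≈ 1.2223

y* = 1.22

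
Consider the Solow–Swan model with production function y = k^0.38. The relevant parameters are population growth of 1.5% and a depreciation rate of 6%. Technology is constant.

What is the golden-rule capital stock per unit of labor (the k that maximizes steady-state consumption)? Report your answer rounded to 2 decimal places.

The golden rule sets f'(k) = n + δ, i.e. α·k^(α−1) = n + δ.
So k^(1−α) = α / (n + δ) = 0.38 / 0.075 = 5.0667.
k_gold = 5.0667^(1/0.62) ≈ 13.6979

k_gold ≈ 13.70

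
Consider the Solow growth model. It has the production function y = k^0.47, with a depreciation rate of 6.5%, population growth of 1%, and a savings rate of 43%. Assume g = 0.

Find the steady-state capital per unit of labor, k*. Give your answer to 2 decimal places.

Steady state requires s·f(k) = (n + δ)·k, i.e. s·k^α = (n + δ)·k.
Rearranging, k^(1−α) = s / (n + δ).
k^0.53 = 0.43 / (0.010 + 0.065) = 0.43 / 0.075 = 5.7333
k* = 5.7333^(1/0.53) ≈ 26.9744

k* = 26.97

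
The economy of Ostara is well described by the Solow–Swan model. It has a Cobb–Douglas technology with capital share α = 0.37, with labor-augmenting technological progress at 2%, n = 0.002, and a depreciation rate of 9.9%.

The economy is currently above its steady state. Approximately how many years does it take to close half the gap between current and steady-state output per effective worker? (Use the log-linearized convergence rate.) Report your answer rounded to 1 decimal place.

half-life ≈ 9.1 years

Near the steady state the convergence rate is λ = (1 − α)(n + g + δ).
λ = (1 − 0.37) × 0.121 = 0.63 × 0.121 = 0.07623
Half-life = ln 2 / λ = 0.6931 / 0.07623 ≈ 9.09 years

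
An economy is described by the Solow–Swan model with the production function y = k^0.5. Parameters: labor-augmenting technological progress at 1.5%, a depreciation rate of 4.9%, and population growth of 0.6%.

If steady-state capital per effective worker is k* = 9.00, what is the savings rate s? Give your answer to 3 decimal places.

s ≈ 0.210

Steady state requires s·f(k) = (n + g + δ)·k, i.e. s·k^α = (n + g + δ)·k.
So s / (n + g + δ) = (k*)^(1−α) = 9.00^0.5 = 3.0000.
Therefore s = 3.0000 × (n + g + δ) = 3.0000 × 0.070 = 0.2100.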